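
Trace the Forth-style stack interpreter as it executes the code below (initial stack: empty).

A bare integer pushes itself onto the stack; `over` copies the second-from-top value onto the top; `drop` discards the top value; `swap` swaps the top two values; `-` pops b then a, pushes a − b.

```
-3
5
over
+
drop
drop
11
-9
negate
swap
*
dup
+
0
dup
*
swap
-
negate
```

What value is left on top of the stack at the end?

198

-3     → -3
5      → -3 5
over   → -3 5 -3
+      → -3 2
drop   → -3
drop   → (empty)
11     → 11
-9     → 11 -9
negate → 11 9
swap   → 9 11
*      → 99
dup    → 99 99
+      → 198
0      → 198 0
dup    → 198 0 0
*      → 198 0
swap   → 0 198
-      → -198
negate → 198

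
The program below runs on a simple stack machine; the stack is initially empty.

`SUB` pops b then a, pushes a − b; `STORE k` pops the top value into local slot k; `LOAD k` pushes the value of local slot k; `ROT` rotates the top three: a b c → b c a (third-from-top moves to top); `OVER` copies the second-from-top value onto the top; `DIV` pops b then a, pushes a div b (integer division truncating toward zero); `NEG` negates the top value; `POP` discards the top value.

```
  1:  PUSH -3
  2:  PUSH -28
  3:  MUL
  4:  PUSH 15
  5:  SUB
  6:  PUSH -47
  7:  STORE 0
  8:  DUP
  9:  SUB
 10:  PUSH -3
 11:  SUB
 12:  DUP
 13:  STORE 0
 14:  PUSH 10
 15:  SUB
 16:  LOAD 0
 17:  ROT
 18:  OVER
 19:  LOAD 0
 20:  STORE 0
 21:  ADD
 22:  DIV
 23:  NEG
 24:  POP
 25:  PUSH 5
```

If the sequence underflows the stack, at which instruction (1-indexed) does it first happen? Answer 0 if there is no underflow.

17

PUSH -3   -3
PUSH -28  -3 -28
MUL       84
PUSH 15   84 15
SUB       69
PUSH -47  69 -47
STORE 0   69
DUP       69 69
SUB       0
PUSH -3   0 -3
SUB       3
DUP       3 3
STORE 0   3
PUSH 10   3 10
SUB       -7
LOAD 0    -7 3
ROT  — needs 3 operands, stack has 2 → underflow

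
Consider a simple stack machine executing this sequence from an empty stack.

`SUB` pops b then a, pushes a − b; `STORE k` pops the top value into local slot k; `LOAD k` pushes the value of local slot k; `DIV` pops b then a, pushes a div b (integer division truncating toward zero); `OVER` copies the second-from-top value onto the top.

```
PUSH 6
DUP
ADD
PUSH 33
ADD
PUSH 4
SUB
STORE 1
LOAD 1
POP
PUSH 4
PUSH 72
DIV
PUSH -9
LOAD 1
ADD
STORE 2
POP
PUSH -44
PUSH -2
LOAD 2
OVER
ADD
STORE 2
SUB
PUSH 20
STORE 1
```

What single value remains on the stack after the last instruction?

PUSH 6   : 6
DUP      : 6 6
ADD      : 12
PUSH 33  : 12 33
ADD      : 45
PUSH 4   : 45 4
SUB      : 41
STORE 1  : (empty)
LOAD 1   : 41
POP      : (empty)
PUSH 4   : 4
PUSH 72  : 4 72
DIV      : 0
PUSH -9  : 0 -9
LOAD 1   : 0 -9 41
ADD      : 0 32
STORE 2  : 0
POP      : (empty)
PUSH -44 : -44
PUSH -2  : -44 -2
LOAD 2   : -44 -2 32
OVER     : -44 -2 32 -2
ADD      : -44 -2 30
STORE 2  : -44 -2
SUB      : -42
PUSH 20  : -42 20
STORE 1  : -42

-42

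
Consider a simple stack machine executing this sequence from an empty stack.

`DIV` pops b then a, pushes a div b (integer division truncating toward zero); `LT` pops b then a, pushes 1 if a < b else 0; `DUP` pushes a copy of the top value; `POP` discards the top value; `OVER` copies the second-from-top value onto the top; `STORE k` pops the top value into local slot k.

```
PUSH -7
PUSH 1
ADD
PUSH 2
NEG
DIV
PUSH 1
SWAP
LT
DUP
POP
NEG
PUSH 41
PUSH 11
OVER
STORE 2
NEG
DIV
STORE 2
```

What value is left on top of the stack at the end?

-1

PUSH -7 -> -7
PUSH 1  -> -7 1
ADD     -> -6
PUSH 2  -> -6 2
NEG     -> -6 -2
DIV     -> 3
PUSH 1  -> 3 1
SWAP    -> 1 3
LT      -> 1
DUP     -> 1 1
POP     -> 1
NEG     -> -1
PUSH 41 -> -1 41
PUSH 11 -> -1 41 11
OVER    -> -1 41 11 41
STORE 2 -> -1 41 11
NEG     -> -1 41 -11
DIV     -> -1 -3
STORE 2 -> -1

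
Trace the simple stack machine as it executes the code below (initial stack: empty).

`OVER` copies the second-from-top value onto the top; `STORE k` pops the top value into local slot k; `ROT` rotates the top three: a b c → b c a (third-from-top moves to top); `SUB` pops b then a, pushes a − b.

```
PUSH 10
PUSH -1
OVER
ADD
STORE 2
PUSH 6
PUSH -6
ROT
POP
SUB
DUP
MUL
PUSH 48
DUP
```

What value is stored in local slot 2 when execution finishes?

PUSH 10 : [10]
PUSH -1 : [10, -1]
OVER    : [10, -1, 10]
ADD     : [10, 9]
STORE 2 : [10]
PUSH 6  : [10, 6]
PUSH -6 : [10, 6, -6]
ROT     : [6, -6, 10]
POP     : [6, -6]
SUB     : [12]
DUP     : [12, 12]
MUL     : [144]
PUSH 48 : [144, 48]
DUP     : [144, 48, 48]

9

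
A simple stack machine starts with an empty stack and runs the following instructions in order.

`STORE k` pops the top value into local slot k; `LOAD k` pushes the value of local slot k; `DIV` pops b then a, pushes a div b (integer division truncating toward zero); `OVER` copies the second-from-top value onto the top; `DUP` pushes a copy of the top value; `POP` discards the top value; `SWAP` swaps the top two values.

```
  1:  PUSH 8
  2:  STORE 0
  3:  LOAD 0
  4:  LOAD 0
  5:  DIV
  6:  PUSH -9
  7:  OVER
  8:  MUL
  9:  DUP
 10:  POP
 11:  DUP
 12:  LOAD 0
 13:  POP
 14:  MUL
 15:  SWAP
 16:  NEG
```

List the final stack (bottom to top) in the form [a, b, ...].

[81, -1]

PUSH 8  : [8]
STORE 0 : []
LOAD 0  : [8]
LOAD 0  : [8, 8]
DIV     : [1]
PUSH -9 : [1, -9]
OVER    : [1, -9, 1]
MUL     : [1, -9]
DUP     : [1, -9, -9]
POP     : [1, -9]
DUP     : [1, -9, -9]
LOAD 0  : [1, -9, -9, 8]
POP     : [1, -9, -9]
MUL     : [1, 81]
SWAP    : [81, 1]
NEG     : [81, -1]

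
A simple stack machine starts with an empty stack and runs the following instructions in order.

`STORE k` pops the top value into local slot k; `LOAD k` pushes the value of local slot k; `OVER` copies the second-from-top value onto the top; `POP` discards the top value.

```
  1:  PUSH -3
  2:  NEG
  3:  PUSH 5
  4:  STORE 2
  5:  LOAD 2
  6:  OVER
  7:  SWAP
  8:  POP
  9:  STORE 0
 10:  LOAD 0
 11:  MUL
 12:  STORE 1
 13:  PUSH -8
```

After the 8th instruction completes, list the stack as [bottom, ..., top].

PUSH -3 : -3
NEG     : 3
PUSH 5  : 3 5
STORE 2 : 3
LOAD 2  : 3 5
OVER    : 3 5 3
SWAP    : 3 3 5
POP     : 3 3

[3, 3]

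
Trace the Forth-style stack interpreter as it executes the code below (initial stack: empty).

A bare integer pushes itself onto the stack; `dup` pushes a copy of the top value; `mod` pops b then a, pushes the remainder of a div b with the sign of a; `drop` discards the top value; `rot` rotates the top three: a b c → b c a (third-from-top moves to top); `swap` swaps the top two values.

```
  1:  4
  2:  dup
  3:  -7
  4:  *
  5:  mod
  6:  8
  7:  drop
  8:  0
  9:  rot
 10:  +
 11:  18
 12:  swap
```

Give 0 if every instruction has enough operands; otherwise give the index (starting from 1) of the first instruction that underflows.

4    -> 4
dup  -> 4 4
-7   -> 4 4 -7
*    -> 4 -28
mod  -> 4
8    -> 4 8
drop -> 4
0    -> 4 0
rot  — needs 3 operands, stack has 2 → underflow

9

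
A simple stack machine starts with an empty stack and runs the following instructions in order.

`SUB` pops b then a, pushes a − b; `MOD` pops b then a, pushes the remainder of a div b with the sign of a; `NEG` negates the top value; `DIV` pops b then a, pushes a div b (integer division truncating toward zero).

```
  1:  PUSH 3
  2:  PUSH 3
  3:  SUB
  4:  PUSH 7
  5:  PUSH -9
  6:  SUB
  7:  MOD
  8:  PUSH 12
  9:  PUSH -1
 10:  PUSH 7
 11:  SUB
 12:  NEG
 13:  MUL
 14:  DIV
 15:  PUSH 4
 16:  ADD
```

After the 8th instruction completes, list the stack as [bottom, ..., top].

[0, 12]

PUSH 3   3
PUSH 3   3 3
SUB      0
PUSH 7   0 7
PUSH -9  0 7 -9
SUB      0 16
MOD      0
PUSH 12  0 12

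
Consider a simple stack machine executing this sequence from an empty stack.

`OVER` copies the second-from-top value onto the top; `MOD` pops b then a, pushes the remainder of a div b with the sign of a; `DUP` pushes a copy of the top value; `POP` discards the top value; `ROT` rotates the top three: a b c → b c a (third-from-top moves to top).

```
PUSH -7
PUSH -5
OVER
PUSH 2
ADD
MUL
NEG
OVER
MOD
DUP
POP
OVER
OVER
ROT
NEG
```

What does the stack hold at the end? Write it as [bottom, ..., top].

PUSH -7 : -7
PUSH -5 : -7 -5
OVER    : -7 -5 -7
PUSH 2  : -7 -5 -7 2
ADD     : -7 -5 -5
MUL     : -7 25
NEG     : -7 -25
OVER    : -7 -25 -7
MOD     : -7 -4
DUP     : -7 -4 -4
POP     : -7 -4
OVER    : -7 -4 -7
OVER    : -7 -4 -7 -4
ROT     : -7 -7 -4 -4
NEG     : -7 -7 -4 4

[-7, -7, -4, 4]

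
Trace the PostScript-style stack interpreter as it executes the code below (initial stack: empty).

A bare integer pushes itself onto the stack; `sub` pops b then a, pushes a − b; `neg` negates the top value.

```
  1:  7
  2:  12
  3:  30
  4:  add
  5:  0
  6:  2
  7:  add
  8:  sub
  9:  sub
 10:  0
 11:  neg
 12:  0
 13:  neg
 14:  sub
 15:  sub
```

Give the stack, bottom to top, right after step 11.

7    [7]
12   [7, 12]
30   [7, 12, 30]
add  [7, 42]
0    [7, 42, 0]
2    [7, 42, 0, 2]
add  [7, 42, 2]
sub  [7, 40]
sub  [-33]
0    [-33, 0]
neg  [-33, 0]

[-33, 0]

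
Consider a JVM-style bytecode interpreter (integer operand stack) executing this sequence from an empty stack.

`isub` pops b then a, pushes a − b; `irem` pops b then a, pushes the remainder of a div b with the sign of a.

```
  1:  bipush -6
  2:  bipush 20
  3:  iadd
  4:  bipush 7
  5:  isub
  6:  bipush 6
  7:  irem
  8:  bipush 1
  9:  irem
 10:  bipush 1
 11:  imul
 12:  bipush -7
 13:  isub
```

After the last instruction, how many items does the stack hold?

bipush -6 → [-6]
bipush 20 → [-6, 20]
iadd      → [14]
bipush 7  → [14, 7]
isub      → [7]
bipush 6  → [7, 6]
irem      → [1]
bipush 1  → [1, 1]
irem      → [0]
bipush 1  → [0, 1]
imul      → [0]
bipush -7 → [0, -7]
isub      → [7]

1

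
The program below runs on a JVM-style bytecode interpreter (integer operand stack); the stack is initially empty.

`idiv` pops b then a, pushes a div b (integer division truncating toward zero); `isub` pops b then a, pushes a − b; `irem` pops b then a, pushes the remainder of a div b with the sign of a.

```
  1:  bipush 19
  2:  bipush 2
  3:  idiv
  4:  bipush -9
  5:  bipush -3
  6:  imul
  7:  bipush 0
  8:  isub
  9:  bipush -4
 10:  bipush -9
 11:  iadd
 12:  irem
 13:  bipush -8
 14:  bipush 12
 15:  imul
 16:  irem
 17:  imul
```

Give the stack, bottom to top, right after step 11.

[9, 27, -13]

bipush 19 → [19]
bipush 2  → [19, 2]
idiv      → [9]
bipush -9 → [9, -9]
bipush -3 → [9, -9, -3]
imul      → [9, 27]
bipush 0  → [9, 27, 0]
isub      → [9, 27]
bipush -4 → [9, 27, -4]
bipush -9 → [9, 27, -4, -9]
iadd      → [9, 27, -13]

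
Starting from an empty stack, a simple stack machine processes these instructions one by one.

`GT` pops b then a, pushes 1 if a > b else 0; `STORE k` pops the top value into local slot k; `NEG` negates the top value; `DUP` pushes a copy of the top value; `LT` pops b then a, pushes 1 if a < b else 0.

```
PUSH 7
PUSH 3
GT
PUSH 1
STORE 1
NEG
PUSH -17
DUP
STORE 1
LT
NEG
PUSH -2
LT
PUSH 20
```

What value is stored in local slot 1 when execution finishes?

PUSH 7   → [7]
PUSH 3   → [7, 3]
GT       → [1]
PUSH 1   → [1, 1]
STORE 1  → [1]
NEG      → [-1]
PUSH -17 → [-1, -17]
DUP      → [-1, -17, -17]
STORE 1  → [-1, -17]
LT       → [0]
NEG      → [0]
PUSH -2  → [0, -2]
LT       → [0]
PUSH 20  → [0, 20]

-17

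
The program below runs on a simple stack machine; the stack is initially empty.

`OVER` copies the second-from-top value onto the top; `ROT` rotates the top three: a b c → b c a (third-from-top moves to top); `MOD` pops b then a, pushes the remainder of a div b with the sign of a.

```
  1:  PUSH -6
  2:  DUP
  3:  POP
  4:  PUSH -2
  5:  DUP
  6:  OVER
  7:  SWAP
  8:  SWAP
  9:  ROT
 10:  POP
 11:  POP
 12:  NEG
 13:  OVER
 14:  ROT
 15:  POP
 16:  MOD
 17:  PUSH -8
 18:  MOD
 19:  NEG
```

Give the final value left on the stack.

PUSH -6 → -6
DUP     → -6 -6
POP     → -6
PUSH -2 → -6 -2
DUP     → -6 -2 -2
OVER    → -6 -2 -2 -2
SWAP    → -6 -2 -2 -2
SWAP    → -6 -2 -2 -2
ROT     → -6 -2 -2 -2
POP     → -6 -2 -2
POP     → -6 -2
NEG     → -6 2
OVER    → -6 2 -6
ROT     → 2 -6 -6
POP     → 2 -6
MOD     → 2
PUSH -8 → 2 -8
MOD     → 2
NEG     → -2

-2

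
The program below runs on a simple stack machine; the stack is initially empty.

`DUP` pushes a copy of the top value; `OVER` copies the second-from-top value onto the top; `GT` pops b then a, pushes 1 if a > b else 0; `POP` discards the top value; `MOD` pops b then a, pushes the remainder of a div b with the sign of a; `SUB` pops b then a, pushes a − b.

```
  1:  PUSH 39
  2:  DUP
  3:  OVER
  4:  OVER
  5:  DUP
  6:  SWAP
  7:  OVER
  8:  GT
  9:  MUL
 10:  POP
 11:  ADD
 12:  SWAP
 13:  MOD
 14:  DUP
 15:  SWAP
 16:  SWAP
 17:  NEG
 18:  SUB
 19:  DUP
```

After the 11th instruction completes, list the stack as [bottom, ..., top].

PUSH 39 -> [39]
DUP     -> [39, 39]
OVER    -> [39, 39, 39]
OVER    -> [39, 39, 39, 39]
DUP     -> [39, 39, 39, 39, 39]
SWAP    -> [39, 39, 39, 39, 39]
OVER    -> [39, 39, 39, 39, 39, 39]
GT      -> [39, 39, 39, 39, 0]
MUL     -> [39, 39, 39, 0]
POP     -> [39, 39, 39]
ADD     -> [39, 78]

[39, 78]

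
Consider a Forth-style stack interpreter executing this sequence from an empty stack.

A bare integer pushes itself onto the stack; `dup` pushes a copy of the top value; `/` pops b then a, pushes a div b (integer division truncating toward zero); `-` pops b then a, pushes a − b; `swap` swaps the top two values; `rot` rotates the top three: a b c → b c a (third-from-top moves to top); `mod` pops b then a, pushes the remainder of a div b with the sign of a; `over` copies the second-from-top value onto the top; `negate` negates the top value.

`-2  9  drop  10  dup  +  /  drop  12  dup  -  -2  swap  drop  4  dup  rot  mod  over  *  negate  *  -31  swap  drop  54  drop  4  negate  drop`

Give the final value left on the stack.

-31

-2     : [-2]
9      : [-2, 9]
drop   : [-2]
10     : [-2, 10]
dup    : [-2, 10, 10]
+      : [-2, 20]
/      : [0]
drop   : []
12     : [12]
dup    : [12, 12]
-      : [0]
-2     : [0, -2]
swap   : [-2, 0]
drop   : [-2]
4      : [-2, 4]
dup    : [-2, 4, 4]
rot    : [4, 4, -2]
mod    : [4, 0]
over   : [4, 0, 4]
*      : [4, 0]
negate : [4, 0]
*      : [0]
-31    : [0, -31]
swap   : [-31, 0]
drop   : [-31]
54     : [-31, 54]
drop   : [-31]
4      : [-31, 4]
negate : [-31, -4]
drop   : [-31]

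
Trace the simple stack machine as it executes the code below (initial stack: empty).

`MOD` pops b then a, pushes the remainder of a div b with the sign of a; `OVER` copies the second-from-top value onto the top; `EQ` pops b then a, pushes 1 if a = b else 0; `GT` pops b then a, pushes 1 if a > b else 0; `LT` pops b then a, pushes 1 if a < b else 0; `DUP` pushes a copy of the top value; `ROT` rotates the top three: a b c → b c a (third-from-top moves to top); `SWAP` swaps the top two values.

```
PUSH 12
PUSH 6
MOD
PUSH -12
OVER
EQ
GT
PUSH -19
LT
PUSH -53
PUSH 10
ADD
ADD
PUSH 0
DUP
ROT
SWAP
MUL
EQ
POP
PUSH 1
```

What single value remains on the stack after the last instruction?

1

PUSH 12  → [12]
PUSH 6   → [12, 6]
MOD      → [0]
PUSH -12 → [0, -12]
OVER     → [0, -12, 0]
EQ       → [0, 0]
GT       → [0]
PUSH -19 → [0, -19]
LT       → [0]
PUSH -53 → [0, -53]
PUSH 10  → [0, -53, 10]
ADD      → [0, -43]
ADD      → [-43]
PUSH 0   → [-43, 0]
DUP      → [-43, 0, 0]
ROT      → [0, 0, -43]
SWAP     → [0, -43, 0]
MUL      → [0, 0]
EQ       → [1]
POP      → []
PUSH 1   → [1]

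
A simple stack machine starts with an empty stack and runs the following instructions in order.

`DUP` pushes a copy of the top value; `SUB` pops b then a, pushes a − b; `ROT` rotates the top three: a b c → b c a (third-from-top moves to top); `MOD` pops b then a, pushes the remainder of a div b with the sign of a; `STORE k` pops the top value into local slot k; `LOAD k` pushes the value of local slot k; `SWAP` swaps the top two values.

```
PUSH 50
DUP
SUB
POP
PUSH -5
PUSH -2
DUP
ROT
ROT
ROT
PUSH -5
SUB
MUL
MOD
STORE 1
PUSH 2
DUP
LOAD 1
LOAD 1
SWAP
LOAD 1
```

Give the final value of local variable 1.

PUSH 50 : 50
DUP     : 50 50
SUB     : 0
POP     : (empty)
PUSH -5 : -5
PUSH -2 : -5 -2
DUP     : -5 -2 -2
ROT     : -2 -2 -5
ROT     : -2 -5 -2
ROT     : -5 -2 -2
PUSH -5 : -5 -2 -2 -5
SUB     : -5 -2 3
MUL     : -5 -6
MOD     : -5
STORE 1 : (empty)
PUSH 2  : 2
DUP     : 2 2
LOAD 1  : 2 2 -5
LOAD 1  : 2 2 -5 -5
SWAP    : 2 2 -5 -5
LOAD 1  : 2 2 -5 -5 -5

-5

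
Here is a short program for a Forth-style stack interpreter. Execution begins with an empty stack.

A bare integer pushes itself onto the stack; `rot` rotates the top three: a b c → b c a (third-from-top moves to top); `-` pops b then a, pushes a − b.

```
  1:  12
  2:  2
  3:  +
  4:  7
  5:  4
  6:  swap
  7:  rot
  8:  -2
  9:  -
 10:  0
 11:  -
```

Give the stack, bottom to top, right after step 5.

12  12
2   12 2
+   14
7   14 7
4   14 7 4

[14, 7, 4]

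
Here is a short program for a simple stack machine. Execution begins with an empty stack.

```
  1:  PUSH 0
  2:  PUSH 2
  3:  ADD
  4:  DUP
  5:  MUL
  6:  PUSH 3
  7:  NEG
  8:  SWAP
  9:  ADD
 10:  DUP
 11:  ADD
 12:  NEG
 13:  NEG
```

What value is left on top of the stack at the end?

PUSH 0 : 0
PUSH 2 : 0 2
ADD    : 2
DUP    : 2 2
MUL    : 4
PUSH 3 : 4 3
NEG    : 4 -3
SWAP   : -3 4
ADD    : 1
DUP    : 1 1
ADD    : 2
NEG    : -2
NEG    : 2

2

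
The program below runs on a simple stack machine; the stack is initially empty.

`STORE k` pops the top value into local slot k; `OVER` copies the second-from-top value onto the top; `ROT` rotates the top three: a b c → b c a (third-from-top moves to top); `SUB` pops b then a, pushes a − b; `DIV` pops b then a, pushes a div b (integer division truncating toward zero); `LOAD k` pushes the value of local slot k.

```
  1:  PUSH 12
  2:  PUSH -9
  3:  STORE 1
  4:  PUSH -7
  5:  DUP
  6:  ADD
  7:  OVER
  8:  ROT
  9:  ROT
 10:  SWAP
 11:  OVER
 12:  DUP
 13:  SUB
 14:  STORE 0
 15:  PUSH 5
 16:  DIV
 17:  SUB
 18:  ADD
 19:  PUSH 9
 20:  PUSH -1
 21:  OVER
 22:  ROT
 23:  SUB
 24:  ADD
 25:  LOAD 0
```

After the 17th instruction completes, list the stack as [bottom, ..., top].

[12, -16]

PUSH 12 → 12
PUSH -9 → 12 -9
STORE 1 → 12
PUSH -7 → 12 -7
DUP     → 12 -7 -7
ADD     → 12 -14
OVER    → 12 -14 12
ROT     → -14 12 12
ROT     → 12 12 -14
SWAP    → 12 -14 12
OVER    → 12 -14 12 -14
DUP     → 12 -14 12 -14 -14
SUB     → 12 -14 12 0
STORE 0 → 12 -14 12
PUSH 5  → 12 -14 12 5
DIV     → 12 -14 2
SUB     → 12 -16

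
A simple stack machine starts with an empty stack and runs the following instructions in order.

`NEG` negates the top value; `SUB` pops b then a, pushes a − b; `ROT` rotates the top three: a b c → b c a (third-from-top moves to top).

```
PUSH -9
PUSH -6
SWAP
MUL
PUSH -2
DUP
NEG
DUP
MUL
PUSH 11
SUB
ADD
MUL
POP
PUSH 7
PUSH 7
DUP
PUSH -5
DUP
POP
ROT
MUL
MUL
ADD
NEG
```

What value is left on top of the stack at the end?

PUSH -9 → [-9]
PUSH -6 → [-9, -6]
SWAP    → [-6, -9]
MUL     → [54]
PUSH -2 → [54, -2]
DUP     → [54, -2, -2]
NEG     → [54, -2, 2]
DUP     → [54, -2, 2, 2]
MUL     → [54, -2, 4]
PUSH 11 → [54, -2, 4, 11]
SUB     → [54, -2, -7]
ADD     → [54, -9]
MUL     → [-486]
POP     → []
PUSH 7  → [7]
PUSH 7  → [7, 7]
DUP     → [7, 7, 7]
PUSH -5 → [7, 7, 7, -5]
DUP     → [7, 7, 7, -5, -5]
POP     → [7, 7, 7, -5]
ROT     → [7, 7, -5, 7]
MUL     → [7, 7, -35]
MUL     → [7, -245]
ADD     → [-238]
NEG     → [238]

238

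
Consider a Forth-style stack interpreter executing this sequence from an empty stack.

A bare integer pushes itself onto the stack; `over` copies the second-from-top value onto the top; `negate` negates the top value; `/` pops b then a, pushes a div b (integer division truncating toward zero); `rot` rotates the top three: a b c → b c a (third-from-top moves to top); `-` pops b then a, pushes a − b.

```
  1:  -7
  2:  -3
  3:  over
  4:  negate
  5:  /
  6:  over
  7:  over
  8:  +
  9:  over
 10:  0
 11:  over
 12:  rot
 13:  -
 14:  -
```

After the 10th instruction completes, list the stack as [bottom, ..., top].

[-7, 0, -7, 0, 0]

-7     : -7
-3     : -7 -3
over   : -7 -3 -7
negate : -7 -3 7
/      : -7 0
over   : -7 0 -7
over   : -7 0 -7 0
+      : -7 0 -7
over   : -7 0 -7 0
0      : -7 0 -7 0 0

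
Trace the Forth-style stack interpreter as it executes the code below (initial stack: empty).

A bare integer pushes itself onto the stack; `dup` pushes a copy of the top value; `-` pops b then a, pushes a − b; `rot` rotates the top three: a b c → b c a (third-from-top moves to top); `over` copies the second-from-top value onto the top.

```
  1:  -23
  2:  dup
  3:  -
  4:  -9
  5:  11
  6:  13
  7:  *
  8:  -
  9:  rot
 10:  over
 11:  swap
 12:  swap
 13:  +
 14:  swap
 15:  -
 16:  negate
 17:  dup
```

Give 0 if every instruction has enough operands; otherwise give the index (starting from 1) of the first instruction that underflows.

-23 -> [-23]
dup -> [-23, -23]
-   -> [0]
-9  -> [0, -9]
11  -> [0, -9, 11]
13  -> [0, -9, 11, 13]
*   -> [0, -9, 143]
-   -> [0, -152]
rot  — needs 3 operands, stack has 2 → underflow

9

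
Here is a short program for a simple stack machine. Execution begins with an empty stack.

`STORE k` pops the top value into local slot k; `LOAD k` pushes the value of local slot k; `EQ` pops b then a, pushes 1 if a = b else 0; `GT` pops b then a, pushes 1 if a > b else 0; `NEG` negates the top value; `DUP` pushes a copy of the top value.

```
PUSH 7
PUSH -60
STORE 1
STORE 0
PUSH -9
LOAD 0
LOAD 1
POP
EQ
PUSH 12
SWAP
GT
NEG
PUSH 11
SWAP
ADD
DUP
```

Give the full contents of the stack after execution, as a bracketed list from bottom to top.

PUSH 7   -> 7
PUSH -60 -> 7 -60
STORE 1  -> 7
STORE 0  -> (empty)
PUSH -9  -> -9
LOAD 0   -> -9 7
LOAD 1   -> -9 7 -60
POP      -> -9 7
EQ       -> 0
PUSH 12  -> 0 12
SWAP     -> 12 0
GT       -> 1
NEG      -> -1
PUSH 11  -> -1 11
SWAP     -> 11 -1
ADD      -> 10
DUP      -> 10 10

[10, 10]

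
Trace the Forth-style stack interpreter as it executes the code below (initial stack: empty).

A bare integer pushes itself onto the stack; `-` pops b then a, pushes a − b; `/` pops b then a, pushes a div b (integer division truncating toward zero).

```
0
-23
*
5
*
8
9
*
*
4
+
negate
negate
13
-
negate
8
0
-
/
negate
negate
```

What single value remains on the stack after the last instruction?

1

0      : [0]
-23    : [0, -23]
*      : [0]
5      : [0, 5]
*      : [0]
8      : [0, 8]
9      : [0, 8, 9]
*      : [0, 72]
*      : [0]
4      : [0, 4]
+      : [4]
negate : [-4]
negate : [4]
13     : [4, 13]
-      : [-9]
negate : [9]
8      : [9, 8]
0      : [9, 8, 0]
-      : [9, 8]
/      : [1]
negate : [-1]
negate : [1]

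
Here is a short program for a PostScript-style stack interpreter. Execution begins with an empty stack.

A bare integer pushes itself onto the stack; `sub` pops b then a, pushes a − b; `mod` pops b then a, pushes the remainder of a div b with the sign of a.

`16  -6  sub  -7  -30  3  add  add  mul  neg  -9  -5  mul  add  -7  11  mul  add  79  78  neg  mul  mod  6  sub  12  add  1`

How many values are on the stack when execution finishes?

2

16  → [16]
-6  → [16, -6]
sub → [22]
-7  → [22, -7]
-30 → [22, -7, -30]
3   → [22, -7, -30, 3]
add → [22, -7, -27]
add → [22, -34]
mul → [-748]
neg → [748]
-9  → [748, -9]
-5  → [748, -9, -5]
mul → [748, 45]
add → [793]
-7  → [793, -7]
11  → [793, -7, 11]
mul → [793, -77]
add → [716]
79  → [716, 79]
78  → [716, 79, 78]
neg → [716, 79, -78]
mul → [716, -6162]
mod → [716]
6   → [716, 6]
sub → [710]
12  → [710, 12]
add → [722]
1   → [722, 1]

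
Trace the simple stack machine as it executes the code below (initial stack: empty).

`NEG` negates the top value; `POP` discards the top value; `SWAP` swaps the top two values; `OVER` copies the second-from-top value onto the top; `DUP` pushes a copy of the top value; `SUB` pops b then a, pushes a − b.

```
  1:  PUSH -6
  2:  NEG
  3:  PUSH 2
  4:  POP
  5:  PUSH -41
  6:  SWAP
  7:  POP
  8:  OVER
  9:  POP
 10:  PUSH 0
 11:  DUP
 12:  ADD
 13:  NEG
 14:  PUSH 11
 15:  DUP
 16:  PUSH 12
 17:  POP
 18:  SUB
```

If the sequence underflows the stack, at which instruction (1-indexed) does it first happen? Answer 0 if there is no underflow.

8

PUSH -6  -> [-6]
NEG      -> [6]
PUSH 2   -> [6, 2]
POP      -> [6]
PUSH -41 -> [6, -41]
SWAP     -> [-41, 6]
POP      -> [-41]
OVER  — needs 2 operands, stack has 1 → underflow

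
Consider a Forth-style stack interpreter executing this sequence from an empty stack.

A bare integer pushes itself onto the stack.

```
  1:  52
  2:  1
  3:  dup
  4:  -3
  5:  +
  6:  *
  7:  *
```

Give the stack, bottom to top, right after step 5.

52  : [52]
1   : [52, 1]
dup : [52, 1, 1]
-3  : [52, 1, 1, -3]
+   : [52, 1, -2]

[52, 1, -2]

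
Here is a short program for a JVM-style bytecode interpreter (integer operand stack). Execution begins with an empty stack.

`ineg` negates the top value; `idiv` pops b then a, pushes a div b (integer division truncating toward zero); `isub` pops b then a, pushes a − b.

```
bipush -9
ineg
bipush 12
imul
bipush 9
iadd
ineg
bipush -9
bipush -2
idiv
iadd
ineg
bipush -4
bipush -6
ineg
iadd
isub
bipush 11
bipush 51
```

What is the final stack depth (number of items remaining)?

3

bipush -9 → [-9]
ineg      → [9]
bipush 12 → [9, 12]
imul      → [108]
bipush 9  → [108, 9]
iadd      → [117]
ineg      → [-117]
bipush -9 → [-117, -9]
bipush -2 → [-117, -9, -2]
idiv      → [-117, 4]
iadd      → [-113]
ineg      → [113]
bipush -4 → [113, -4]
bipush -6 → [113, -4, -6]
ineg      → [113, -4, 6]
iadd      → [113, 2]
isub      → [111]
bipush 11 → [111, 11]
bipush 51 → [111, 11, 51]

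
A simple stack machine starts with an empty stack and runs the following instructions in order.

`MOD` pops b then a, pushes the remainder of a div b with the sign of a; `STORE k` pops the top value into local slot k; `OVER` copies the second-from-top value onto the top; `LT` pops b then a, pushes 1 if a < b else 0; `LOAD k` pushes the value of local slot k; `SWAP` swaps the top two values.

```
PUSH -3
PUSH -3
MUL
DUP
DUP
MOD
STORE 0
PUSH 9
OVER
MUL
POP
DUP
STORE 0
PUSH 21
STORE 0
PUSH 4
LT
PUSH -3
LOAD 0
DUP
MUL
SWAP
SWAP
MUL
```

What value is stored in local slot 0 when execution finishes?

PUSH -3 : -3
PUSH -3 : -3 -3
MUL     : 9
DUP     : 9 9
DUP     : 9 9 9
MOD     : 9 0
STORE 0 : 9
PUSH 9  : 9 9
OVER    : 9 9 9
MUL     : 9 81
POP     : 9
DUP     : 9 9
STORE 0 : 9
PUSH 21 : 9 21
STORE 0 : 9
PUSH 4  : 9 4
LT      : 0
PUSH -3 : 0 -3
LOAD 0  : 0 -3 21
DUP     : 0 -3 21 21
MUL     : 0 -3 441
SWAP    : 0 441 -3
SWAP    : 0 -3 441
MUL     : 0 -1323

21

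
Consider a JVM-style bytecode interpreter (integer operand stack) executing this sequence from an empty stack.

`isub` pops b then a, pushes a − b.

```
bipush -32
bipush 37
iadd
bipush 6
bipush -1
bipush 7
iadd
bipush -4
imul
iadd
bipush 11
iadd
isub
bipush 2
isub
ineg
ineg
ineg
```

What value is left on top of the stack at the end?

-10

bipush -32  [-32]
bipush 37   [-32, 37]
iadd        [5]
bipush 6    [5, 6]
bipush -1   [5, 6, -1]
bipush 7    [5, 6, -1, 7]
iadd        [5, 6, 6]
bipush -4   [5, 6, 6, -4]
imul        [5, 6, -24]
iadd        [5, -18]
bipush 11   [5, -18, 11]
iadd        [5, -7]
isub        [12]
bipush 2    [12, 2]
isub        [10]
ineg        [-10]
ineg        [10]
ineg        [-10]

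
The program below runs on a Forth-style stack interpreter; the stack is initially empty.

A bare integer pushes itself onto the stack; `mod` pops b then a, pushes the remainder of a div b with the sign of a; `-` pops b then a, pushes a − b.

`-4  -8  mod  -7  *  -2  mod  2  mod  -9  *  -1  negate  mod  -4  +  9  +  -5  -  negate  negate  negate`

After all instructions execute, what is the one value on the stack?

-10

-4     : [-4]
-8     : [-4, -8]
mod    : [-4]
-7     : [-4, -7]
*      : [28]
-2     : [28, -2]
mod    : [0]
2      : [0, 2]
mod    : [0]
-9     : [0, -9]
*      : [0]
-1     : [0, -1]
negate : [0, 1]
mod    : [0]
-4     : [0, -4]
+      : [-4]
9      : [-4, 9]
+      : [5]
-5     : [5, -5]
-      : [10]
negate : [-10]
negate : [10]
negate : [-10]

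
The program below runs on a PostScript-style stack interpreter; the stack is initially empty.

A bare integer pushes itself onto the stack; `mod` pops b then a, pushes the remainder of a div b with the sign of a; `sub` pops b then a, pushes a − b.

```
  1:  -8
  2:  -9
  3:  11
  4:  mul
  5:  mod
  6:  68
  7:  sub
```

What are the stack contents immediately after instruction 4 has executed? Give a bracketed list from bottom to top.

-8  : [-8]
-9  : [-8, -9]
11  : [-8, -9, 11]
mul : [-8, -99]

[-8, -99]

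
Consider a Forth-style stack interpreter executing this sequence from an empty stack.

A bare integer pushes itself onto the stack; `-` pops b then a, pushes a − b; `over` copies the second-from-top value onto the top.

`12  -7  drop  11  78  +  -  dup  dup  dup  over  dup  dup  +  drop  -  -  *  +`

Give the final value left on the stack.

5852

12   : 12
-7   : 12 -7
drop : 12
11   : 12 11
78   : 12 11 78
+    : 12 89
-    : -77
dup  : -77 -77
dup  : -77 -77 -77
dup  : -77 -77 -77 -77
over : -77 -77 -77 -77 -77
dup  : -77 -77 -77 -77 -77 -77
dup  : -77 -77 -77 -77 -77 -77 -77
+    : -77 -77 -77 -77 -77 -154
drop : -77 -77 -77 -77 -77
-    : -77 -77 -77 0
-    : -77 -77 -77
*    : -77 5929
+    : 5852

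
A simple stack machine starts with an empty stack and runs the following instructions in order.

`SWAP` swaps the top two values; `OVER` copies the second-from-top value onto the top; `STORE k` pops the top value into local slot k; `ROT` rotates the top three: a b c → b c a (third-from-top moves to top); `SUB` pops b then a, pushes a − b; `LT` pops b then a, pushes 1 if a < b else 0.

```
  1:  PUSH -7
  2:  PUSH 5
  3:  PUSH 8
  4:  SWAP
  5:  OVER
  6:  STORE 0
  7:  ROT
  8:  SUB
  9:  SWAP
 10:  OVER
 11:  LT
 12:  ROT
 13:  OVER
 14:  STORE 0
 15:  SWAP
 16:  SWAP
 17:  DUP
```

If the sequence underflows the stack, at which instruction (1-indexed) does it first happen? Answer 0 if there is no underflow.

12

PUSH -7 → -7
PUSH 5  → -7 5
PUSH 8  → -7 5 8
SWAP    → -7 8 5
OVER    → -7 8 5 8
STORE 0 → -7 8 5
ROT     → 8 5 -7
SUB     → 8 12
SWAP    → 12 8
OVER    → 12 8 12
LT      → 12 1
ROT  — needs 3 operands, stack has 2 → underflow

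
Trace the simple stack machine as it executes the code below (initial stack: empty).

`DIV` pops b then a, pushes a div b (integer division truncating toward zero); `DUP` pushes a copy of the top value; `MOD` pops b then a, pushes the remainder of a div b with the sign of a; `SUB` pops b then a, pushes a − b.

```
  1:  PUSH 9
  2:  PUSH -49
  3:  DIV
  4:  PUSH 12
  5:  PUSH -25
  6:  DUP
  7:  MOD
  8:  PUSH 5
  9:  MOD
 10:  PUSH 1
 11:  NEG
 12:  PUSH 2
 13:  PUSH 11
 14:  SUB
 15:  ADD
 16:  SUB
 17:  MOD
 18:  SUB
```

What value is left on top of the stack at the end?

-2

PUSH 9   → 9
PUSH -49 → 9 -49
DIV      → 0
PUSH 12  → 0 12
PUSH -25 → 0 12 -25
DUP      → 0 12 -25 -25
MOD      → 0 12 0
PUSH 5   → 0 12 0 5
MOD      → 0 12 0
PUSH 1   → 0 12 0 1
NEG      → 0 12 0 -1
PUSH 2   → 0 12 0 -1 2
PUSH 11  → 0 12 0 -1 2 11
SUB      → 0 12 0 -1 -9
ADD      → 0 12 0 -10
SUB      → 0 12 10
MOD      → 0 2
SUB      → -2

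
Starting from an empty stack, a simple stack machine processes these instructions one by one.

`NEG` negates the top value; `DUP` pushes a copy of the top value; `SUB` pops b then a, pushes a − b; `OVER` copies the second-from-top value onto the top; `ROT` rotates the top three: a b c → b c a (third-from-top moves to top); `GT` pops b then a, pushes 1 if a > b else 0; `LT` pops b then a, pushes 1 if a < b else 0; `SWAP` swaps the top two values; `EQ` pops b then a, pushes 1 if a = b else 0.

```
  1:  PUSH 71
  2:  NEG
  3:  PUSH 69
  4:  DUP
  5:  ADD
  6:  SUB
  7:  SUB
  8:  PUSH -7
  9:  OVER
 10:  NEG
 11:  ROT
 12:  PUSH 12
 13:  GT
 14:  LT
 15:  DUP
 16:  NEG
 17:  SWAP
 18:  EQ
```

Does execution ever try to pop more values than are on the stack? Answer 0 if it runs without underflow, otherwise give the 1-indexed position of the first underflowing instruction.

PUSH 71 -> 71
NEG     -> -71
PUSH 69 -> -71 69
DUP     -> -71 69 69
ADD     -> -71 138
SUB     -> -209
SUB  — needs 2 operands, stack has 1 → underflow

7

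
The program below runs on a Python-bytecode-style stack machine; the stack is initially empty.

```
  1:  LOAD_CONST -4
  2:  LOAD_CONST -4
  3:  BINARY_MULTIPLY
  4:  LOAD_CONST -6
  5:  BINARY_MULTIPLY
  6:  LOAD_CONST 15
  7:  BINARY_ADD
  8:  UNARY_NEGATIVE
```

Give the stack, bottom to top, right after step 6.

[-96, 15]

LOAD_CONST -4    [-4]
LOAD_CONST -4    [-4, -4]
BINARY_MULTIPLY  [16]
LOAD_CONST -6    [16, -6]
BINARY_MULTIPLY  [-96]
LOAD_CONST 15    [-96, 15]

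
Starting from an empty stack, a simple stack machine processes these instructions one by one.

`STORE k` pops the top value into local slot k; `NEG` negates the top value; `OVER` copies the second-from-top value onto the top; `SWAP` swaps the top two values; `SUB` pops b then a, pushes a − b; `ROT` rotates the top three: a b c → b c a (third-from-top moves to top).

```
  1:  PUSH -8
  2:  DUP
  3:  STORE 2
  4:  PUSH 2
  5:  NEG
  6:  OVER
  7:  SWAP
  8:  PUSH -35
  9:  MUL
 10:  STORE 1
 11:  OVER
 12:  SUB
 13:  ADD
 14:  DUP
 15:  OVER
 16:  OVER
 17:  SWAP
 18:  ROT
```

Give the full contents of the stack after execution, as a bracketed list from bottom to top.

PUSH -8  → [-8]
DUP      → [-8, -8]
STORE 2  → [-8]
PUSH 2   → [-8, 2]
NEG      → [-8, -2]
OVER     → [-8, -2, -8]
SWAP     → [-8, -8, -2]
PUSH -35 → [-8, -8, -2, -35]
MUL      → [-8, -8, 70]
STORE 1  → [-8, -8]
OVER     → [-8, -8, -8]
SUB      → [-8, 0]
ADD      → [-8]
DUP      → [-8, -8]
OVER     → [-8, -8, -8]
OVER     → [-8, -8, -8, -8]
SWAP     → [-8, -8, -8, -8]
ROT      → [-8, -8, -8, -8]

[-8, -8, -8, -8]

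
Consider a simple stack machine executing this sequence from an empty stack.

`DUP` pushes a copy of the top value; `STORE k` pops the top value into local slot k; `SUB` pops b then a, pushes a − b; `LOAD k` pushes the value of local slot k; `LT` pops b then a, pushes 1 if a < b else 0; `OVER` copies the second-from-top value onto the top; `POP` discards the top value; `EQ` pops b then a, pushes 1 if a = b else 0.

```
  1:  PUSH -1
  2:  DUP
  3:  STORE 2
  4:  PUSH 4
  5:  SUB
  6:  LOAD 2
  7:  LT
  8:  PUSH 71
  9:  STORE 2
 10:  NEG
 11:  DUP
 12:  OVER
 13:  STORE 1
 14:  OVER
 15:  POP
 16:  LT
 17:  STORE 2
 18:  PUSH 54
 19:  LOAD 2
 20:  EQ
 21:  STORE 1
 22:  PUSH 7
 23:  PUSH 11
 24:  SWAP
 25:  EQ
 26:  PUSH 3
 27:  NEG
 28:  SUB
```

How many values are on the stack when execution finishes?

1

PUSH -1 -> [-1]
DUP     -> [-1, -1]
STORE 2 -> [-1]
PUSH 4  -> [-1, 4]
SUB     -> [-5]
LOAD 2  -> [-5, -1]
LT      -> [1]
PUSH 71 -> [1, 71]
STORE 2 -> [1]
NEG     -> [-1]
DUP     -> [-1, -1]
OVER    -> [-1, -1, -1]
STORE 1 -> [-1, -1]
OVER    -> [-1, -1, -1]
POP     -> [-1, -1]
LT      -> [0]
STORE 2 -> []
PUSH 54 -> [54]
LOAD 2  -> [54, 0]
EQ      -> [0]
STORE 1 -> []
PUSH 7  -> [7]
PUSH 11 -> [7, 11]
SWAP    -> [11, 7]
EQ      -> [0]
PUSH 3  -> [0, 3]
NEG     -> [0, -3]
SUB     -> [3]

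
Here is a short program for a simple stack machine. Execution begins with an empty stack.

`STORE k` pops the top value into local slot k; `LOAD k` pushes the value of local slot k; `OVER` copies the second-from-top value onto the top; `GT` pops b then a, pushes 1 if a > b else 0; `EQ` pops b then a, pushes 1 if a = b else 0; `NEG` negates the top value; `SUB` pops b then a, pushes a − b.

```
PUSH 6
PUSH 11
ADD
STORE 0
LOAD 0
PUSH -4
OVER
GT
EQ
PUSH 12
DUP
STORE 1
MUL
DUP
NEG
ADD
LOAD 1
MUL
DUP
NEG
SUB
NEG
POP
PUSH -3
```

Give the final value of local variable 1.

12

PUSH 6   6
PUSH 11  6 11
ADD      17
STORE 0  (empty)
LOAD 0   17
PUSH -4  17 -4
OVER     17 -4 17
GT       17 0
EQ       0
PUSH 12  0 12
DUP      0 12 12
STORE 1  0 12
MUL      0
DUP      0 0
NEG      0 0
ADD      0
LOAD 1   0 12
MUL      0
DUP      0 0
NEG      0 0
SUB      0
NEG      0
POP      (empty)
PUSH -3  -3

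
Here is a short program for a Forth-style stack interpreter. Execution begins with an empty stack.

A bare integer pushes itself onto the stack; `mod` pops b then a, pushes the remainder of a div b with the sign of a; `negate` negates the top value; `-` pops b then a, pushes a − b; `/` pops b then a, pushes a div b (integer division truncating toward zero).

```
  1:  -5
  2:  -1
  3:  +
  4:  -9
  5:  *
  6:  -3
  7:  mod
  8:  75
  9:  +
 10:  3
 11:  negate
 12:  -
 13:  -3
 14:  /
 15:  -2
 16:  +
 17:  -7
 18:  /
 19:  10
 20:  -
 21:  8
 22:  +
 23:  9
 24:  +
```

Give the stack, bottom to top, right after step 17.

[-28, -7]

-5     → [-5]
-1     → [-5, -1]
+      → [-6]
-9     → [-6, -9]
*      → [54]
-3     → [54, -3]
mod    → [0]
75     → [0, 75]
+      → [75]
3      → [75, 3]
negate → [75, -3]
-      → [78]
-3     → [78, -3]
/      → [-26]
-2     → [-26, -2]
+      → [-28]
-7     → [-28, -7]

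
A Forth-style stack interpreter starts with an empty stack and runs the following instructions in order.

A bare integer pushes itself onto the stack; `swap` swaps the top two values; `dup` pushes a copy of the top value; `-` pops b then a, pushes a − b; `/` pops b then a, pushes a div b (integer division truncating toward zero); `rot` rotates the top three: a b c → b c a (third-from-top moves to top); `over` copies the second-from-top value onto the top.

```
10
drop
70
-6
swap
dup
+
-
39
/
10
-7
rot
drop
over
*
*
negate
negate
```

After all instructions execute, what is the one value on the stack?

-700

10     → 10
drop   → (empty)
70     → 70
-6     → 70 -6
swap   → -6 70
dup    → -6 70 70
+      → -6 140
-      → -146
39     → -146 39
/      → -3
10     → -3 10
-7     → -3 10 -7
rot    → 10 -7 -3
drop   → 10 -7
over   → 10 -7 10
*      → 10 -70
*      → -700
negate → 700
negate → -700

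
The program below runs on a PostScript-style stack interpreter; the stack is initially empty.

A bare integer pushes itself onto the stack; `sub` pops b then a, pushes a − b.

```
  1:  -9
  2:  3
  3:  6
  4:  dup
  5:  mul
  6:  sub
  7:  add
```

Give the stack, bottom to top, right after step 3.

[-9, 3, 6]

-9 : [-9]
3  : [-9, 3]
6  : [-9, 3, 6]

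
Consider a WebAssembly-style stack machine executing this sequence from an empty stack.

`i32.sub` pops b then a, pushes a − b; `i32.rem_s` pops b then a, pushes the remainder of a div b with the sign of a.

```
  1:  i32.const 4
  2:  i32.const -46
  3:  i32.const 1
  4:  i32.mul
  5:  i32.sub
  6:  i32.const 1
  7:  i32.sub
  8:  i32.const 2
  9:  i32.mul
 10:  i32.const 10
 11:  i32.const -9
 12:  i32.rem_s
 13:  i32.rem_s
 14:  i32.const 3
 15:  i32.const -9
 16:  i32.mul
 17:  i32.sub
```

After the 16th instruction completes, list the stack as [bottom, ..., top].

i32.const 4    [4]
i32.const -46  [4, -46]
i32.const 1    [4, -46, 1]
i32.mul        [4, -46]
i32.sub        [50]
i32.const 1    [50, 1]
i32.sub        [49]
i32.const 2    [49, 2]
i32.mul        [98]
i32.const 10   [98, 10]
i32.const -9   [98, 10, -9]
i32.rem_s      [98, 1]
i32.rem_s      [0]
i32.const 3    [0, 3]
i32.const -9   [0, 3, -9]
i32.mul        [0, -27]

[0, -27]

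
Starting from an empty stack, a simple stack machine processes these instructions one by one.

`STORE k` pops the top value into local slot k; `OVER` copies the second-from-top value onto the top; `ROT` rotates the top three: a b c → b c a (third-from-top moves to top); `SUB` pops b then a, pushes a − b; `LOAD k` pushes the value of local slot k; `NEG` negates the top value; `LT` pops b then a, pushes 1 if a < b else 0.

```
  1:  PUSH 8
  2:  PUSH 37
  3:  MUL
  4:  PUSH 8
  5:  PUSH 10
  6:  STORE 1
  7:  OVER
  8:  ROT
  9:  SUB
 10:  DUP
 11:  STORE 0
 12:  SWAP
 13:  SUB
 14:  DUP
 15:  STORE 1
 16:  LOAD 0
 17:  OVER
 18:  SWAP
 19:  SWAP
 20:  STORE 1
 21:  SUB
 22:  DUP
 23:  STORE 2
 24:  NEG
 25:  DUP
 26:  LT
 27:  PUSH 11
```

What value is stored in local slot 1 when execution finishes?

-8

PUSH 8   8
PUSH 37  8 37
MUL      296
PUSH 8   296 8
PUSH 10  296 8 10
STORE 1  296 8
OVER     296 8 296
ROT      8 296 296
SUB      8 0
DUP      8 0 0
STORE 0  8 0
SWAP     0 8
SUB      -8
DUP      -8 -8
STORE 1  -8
LOAD 0   -8 0
OVER     -8 0 -8
SWAP     -8 -8 0
SWAP     -8 0 -8
STORE 1  -8 0
SUB      -8
DUP      -8 -8
STORE 2  -8
NEG      8
DUP      8 8
LT       0
PUSH 11  0 11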